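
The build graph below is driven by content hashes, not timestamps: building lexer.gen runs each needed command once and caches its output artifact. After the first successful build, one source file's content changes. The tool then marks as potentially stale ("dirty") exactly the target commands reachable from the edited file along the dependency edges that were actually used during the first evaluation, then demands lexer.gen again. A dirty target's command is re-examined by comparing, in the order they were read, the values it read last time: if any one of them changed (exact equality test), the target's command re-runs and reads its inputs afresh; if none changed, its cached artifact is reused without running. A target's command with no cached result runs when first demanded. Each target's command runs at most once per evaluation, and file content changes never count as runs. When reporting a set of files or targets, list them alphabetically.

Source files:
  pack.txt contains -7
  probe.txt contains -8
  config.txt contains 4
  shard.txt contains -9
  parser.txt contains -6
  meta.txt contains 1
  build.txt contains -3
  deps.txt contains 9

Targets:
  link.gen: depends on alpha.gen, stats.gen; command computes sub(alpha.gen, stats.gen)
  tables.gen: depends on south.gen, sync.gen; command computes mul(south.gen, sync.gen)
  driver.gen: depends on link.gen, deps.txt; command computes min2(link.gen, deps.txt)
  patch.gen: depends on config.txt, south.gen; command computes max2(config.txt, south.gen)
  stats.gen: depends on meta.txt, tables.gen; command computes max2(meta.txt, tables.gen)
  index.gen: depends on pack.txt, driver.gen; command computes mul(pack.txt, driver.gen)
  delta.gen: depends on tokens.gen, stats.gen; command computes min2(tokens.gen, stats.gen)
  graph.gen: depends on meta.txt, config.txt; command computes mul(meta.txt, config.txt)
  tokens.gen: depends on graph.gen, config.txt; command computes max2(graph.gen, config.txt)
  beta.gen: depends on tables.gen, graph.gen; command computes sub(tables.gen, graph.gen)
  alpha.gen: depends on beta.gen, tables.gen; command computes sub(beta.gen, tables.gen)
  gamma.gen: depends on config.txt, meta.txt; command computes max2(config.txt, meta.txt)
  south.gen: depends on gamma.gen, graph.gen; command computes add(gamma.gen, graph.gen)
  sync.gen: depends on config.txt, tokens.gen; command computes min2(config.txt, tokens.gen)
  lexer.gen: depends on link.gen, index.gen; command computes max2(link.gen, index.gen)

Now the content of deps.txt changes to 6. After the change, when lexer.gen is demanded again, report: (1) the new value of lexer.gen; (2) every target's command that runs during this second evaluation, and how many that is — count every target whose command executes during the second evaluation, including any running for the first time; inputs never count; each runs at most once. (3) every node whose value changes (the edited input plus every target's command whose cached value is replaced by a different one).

lexer.gen now evaluates to 252.
Run set: driver.gen (1 run).
Changed values: deps.txt.
The important point: driver.gen recomputes to an identical value, and the output ends up unchanged.

Initial pass — values computed on the first demand:
  gamma.gen = max2(4, 1) = 4
  graph.gen = mul(1, 4) = 4
  south.gen = add(4, 4) = 8
  tokens.gen = max2(4, 4) = 4
  sync.gen = min2(4, 4) = 4
  tables.gen = mul(8, 4) = 32
  beta.gen = sub(32, 4) = 28
  alpha.gen = sub(28, 32) = -4
  stats.gen = max2(1, 32) = 32
  link.gen = sub(-4, 32) = -36
  driver.gen = min2(-36, 9) = -36
  index.gen = mul(-7, -36) = 252
  lexer.gen = max2(-36, 252) = 252

Second demand — change propagation:
  driver.gen: re-runs because deps.txt 9->6; new result -36 (unchanged).
  index.gen: re-examined; everything it read last time is the same (pack.txt unchanged, driver.gen unchanged) — cache 252 kept, no run.
  lexer.gen: re-examined; everything it read last time is the same (link.gen unchanged, index.gen unchanged) — cache 252 kept, no run.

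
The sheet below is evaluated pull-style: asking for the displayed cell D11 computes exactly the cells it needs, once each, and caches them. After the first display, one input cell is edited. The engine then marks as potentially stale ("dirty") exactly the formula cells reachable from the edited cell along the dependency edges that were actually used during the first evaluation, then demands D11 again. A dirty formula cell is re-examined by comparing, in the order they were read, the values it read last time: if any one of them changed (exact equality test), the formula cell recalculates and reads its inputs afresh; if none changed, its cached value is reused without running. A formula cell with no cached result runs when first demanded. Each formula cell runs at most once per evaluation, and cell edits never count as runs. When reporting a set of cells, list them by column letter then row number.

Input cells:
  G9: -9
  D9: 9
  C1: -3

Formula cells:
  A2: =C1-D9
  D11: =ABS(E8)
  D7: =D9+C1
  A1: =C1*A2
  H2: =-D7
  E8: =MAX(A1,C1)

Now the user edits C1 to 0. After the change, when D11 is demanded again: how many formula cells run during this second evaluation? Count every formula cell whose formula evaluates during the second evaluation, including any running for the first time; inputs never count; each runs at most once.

4 formula cells run: A1, A2, D11, E8.

First demand of the output computes:
  A2 = -3 - 9 = -12
  A1 = -3 * -12 = 36
  E8 = MAX(36, -3) = 36
  D11 = ABS(36) = 36

After the edit, cleaning proceeds:
  A2: a read changed (C1 -3->0) — executes, giving -9.
  A1: a read changed (C1 -3->0; A2 -12->-9) — executes, giving 0.
  E8: a read changed (A1 36->0; C1 -3->0) — executes, giving 0.
  D11: a read changed (E8 36->0) — executes, giving 0.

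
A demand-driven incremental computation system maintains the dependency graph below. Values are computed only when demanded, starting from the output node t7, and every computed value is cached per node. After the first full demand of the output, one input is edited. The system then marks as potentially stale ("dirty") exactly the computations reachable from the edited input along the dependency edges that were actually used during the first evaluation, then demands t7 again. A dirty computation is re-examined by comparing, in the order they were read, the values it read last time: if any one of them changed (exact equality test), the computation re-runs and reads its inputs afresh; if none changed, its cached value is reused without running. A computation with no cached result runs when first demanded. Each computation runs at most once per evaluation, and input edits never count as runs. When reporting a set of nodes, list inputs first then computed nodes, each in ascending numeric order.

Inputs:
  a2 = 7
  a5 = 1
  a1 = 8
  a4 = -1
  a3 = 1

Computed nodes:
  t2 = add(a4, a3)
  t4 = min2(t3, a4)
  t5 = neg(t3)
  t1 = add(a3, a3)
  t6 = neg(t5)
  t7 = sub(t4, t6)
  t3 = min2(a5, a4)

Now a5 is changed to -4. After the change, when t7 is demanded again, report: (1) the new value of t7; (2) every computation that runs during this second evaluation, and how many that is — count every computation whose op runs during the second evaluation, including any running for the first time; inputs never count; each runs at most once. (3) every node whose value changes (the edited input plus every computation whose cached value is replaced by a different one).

New value of t7: 0.
Computations that run: t3, t4, t5, t6, t7 — 5 in total.
Values that change: a5, t3, t4, t5, t6.

First evaluation (everything demanded from the output):
  t3 = min2(1, -1) = -1
  t4 = min2(-1, -1) = -1
  t5 = neg(-1) = 1
  t6 = neg(1) = -1
  t7 = sub(-1, -1) = 0

Propagation after the edit:
  t3: runs — a5 1->-4; result -4.
  t4: runs — t3 -1->-4; result -4.
  t5: runs — t3 -1->-4; result 4.
  t6: runs — t5 1->4; result -4.
  t7: runs — t4 -1->-4; t6 -1->-4; result 0 (same value as before).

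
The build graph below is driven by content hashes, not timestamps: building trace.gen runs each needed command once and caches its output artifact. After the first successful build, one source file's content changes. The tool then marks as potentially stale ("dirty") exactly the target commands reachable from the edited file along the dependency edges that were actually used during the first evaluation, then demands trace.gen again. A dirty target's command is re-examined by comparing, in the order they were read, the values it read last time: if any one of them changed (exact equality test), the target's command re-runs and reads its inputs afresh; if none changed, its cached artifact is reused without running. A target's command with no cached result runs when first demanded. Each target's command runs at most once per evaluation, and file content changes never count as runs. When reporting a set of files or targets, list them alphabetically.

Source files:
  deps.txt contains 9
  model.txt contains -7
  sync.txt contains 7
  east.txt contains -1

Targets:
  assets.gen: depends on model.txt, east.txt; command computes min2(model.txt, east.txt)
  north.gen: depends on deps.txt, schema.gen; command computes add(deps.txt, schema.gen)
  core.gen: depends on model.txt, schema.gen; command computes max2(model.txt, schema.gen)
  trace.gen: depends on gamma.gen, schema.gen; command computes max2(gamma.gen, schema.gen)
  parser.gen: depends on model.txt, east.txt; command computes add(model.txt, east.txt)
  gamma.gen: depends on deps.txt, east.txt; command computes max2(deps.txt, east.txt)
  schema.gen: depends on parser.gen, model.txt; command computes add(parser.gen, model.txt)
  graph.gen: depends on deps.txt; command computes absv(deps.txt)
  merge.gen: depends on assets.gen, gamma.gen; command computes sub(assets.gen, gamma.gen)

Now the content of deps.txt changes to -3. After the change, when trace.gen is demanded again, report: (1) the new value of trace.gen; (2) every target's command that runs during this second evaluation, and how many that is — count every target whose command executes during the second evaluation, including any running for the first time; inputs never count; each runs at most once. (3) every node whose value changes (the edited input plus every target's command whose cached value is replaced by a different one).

trace.gen now evaluates to -1.
Run set: gamma.gen, trace.gen (2 run).
Changed values: deps.txt, gamma.gen, trace.gen.

Initial pass — values computed on the first demand:
  gamma.gen = max2(9, -1) = 9
  parser.gen = add(-7, -1) = -8
  schema.gen = add(-8, -7) = -15
  trace.gen = max2(9, -15) = 9

Second demand — change propagation:
  gamma.gen: re-runs because deps.txt 9->-3; new result -1.
  trace.gen: re-runs because gamma.gen 9->-1; new result -1.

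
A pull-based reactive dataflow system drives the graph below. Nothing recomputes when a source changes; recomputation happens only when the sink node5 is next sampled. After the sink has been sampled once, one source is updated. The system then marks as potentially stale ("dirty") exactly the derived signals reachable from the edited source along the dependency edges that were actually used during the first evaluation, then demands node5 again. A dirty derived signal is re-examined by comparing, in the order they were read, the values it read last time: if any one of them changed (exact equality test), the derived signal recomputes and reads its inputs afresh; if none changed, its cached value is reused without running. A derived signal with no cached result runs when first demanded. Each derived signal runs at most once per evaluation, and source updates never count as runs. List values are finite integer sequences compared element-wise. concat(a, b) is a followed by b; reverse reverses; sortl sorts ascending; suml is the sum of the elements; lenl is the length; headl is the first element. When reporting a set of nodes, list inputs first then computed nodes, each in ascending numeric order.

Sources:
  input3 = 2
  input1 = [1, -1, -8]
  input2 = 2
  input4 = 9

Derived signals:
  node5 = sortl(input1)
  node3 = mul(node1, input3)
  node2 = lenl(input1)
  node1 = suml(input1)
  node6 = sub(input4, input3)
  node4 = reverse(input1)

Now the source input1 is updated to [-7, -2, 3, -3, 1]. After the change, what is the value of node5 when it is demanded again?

New value of node5: [-7, -3, -2, 1, 3].

First evaluation (everything demanded from the output):
  node5 = sortl([1, -1, -8]) = [-8, -1, 1]

Propagation after the edit:
  node5: runs — input1 [1, -1, -8]->[-7, -2, 3, -3, 1]; result [-7, -3, -2, 1, 3].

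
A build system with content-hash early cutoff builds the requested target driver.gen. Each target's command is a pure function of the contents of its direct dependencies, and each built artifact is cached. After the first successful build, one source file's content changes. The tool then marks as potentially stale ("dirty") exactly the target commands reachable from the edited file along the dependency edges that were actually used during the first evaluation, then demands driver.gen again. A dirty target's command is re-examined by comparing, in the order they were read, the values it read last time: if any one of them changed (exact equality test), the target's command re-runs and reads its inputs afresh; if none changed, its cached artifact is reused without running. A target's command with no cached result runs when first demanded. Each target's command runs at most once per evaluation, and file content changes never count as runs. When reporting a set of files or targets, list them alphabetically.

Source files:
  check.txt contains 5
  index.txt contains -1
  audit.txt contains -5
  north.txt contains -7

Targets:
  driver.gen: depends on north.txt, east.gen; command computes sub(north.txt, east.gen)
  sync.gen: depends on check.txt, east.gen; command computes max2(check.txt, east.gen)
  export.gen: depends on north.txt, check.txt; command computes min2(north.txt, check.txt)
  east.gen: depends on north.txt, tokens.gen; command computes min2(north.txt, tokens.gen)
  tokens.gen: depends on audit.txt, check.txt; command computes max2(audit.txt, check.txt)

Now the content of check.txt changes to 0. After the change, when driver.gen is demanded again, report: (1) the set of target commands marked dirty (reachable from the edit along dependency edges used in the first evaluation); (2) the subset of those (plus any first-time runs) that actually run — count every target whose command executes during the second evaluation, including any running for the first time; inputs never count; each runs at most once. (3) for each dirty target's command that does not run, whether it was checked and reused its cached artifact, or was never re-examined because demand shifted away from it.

Marked dirty: driver.gen, east.gen, tokens.gen.
Target commands that run: east.gen, tokens.gen — 2 in total.
Checked but reused from cache: driver.gen.
Key observation: the change is absorbed at east.gen — it re-runs but produces the same value, and the output's value is unchanged.

First evaluation (everything demanded from the output):
  tokens.gen = max2(-5, 5) = 5
  east.gen = min2(-7, 5) = -7
  driver.gen = sub(-7, -7) = 0

Propagation after the edit:
  tokens.gen: runs — check.txt 5->0; result 0.
  east.gen: runs — tokens.gen 5->0; result -7 (same value as before).
  driver.gen: checked — values it read are unchanged (north.txt unchanged, east.gen unchanged); reused cached 0 without running.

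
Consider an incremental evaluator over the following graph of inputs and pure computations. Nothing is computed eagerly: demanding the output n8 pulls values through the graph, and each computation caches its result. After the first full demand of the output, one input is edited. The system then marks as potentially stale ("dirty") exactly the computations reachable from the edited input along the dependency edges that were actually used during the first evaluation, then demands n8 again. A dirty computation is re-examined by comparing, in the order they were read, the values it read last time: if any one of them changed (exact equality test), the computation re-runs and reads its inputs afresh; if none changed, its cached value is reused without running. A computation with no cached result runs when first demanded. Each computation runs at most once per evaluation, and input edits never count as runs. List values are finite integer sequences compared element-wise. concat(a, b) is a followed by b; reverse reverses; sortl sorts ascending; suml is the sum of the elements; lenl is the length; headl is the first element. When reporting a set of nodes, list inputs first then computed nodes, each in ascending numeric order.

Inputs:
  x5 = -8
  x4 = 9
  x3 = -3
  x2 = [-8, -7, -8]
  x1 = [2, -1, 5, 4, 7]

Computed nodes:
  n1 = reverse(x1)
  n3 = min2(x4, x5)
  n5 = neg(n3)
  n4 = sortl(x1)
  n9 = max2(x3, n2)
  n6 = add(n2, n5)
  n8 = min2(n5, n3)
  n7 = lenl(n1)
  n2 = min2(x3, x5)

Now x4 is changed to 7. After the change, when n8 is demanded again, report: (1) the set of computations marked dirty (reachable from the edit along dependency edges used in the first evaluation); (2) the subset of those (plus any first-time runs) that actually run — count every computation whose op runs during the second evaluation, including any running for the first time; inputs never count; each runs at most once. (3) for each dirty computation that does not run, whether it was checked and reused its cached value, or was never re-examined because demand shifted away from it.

Dirty set: n3, n5, n8.
Run set: n3 (1 run).
Re-examined without running (cache reused): n5, n8.
The important point: n3 recomputes to an identical value, and the output ends up unchanged.

Initial pass — values computed on the first demand:
  n3 = min2(9, -8) = -8
  n5 = neg(-8) = 8
  n8 = min2(8, -8) = -8

Second demand — change propagation:
  n3: re-runs because x4 9->7; new result -8 (unchanged).
  n5: re-examined; everything it read last time is the same (n3 unchanged) — cache 8 kept, no run.
  n8: re-examined; everything it read last time is the same (n5 unchanged, n3 unchanged) — cache -8 kept, no run.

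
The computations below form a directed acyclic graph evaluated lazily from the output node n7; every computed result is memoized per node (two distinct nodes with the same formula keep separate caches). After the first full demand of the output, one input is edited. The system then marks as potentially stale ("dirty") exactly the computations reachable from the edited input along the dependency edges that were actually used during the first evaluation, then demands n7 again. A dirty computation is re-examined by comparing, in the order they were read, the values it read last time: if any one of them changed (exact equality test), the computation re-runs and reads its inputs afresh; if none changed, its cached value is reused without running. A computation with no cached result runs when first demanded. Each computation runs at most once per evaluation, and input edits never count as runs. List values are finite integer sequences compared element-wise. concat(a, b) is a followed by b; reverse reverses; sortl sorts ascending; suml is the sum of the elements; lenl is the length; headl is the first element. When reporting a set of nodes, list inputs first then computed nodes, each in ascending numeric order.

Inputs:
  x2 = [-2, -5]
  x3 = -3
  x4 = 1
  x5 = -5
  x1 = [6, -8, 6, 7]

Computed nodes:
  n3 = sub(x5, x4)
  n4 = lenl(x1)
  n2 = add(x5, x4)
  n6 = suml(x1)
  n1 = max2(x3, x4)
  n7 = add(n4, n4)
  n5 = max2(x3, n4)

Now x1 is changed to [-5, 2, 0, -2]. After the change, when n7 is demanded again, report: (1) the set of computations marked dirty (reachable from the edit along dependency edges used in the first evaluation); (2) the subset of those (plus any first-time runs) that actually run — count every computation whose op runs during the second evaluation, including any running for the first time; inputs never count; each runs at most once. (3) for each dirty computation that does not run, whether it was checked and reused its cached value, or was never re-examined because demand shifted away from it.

The edit dirties: n4, n7.
1 computations run: n4.
Cache hits after checking: n7.
Note the absorption at n4: it re-runs yet its value is the same, leaving the output's value untouched.

First demand of the output computes:
  n4 = lenl([6, -8, 6, 7]) = 4
  n7 = add(4, 4) = 8

After the edit, cleaning proceeds:
  n4: a read changed (x1 [6, -8, 6, 7]->[-5, 2, 0, -2]) — executes, giving 4 — identical to its old value.
  n7: dirty, but its reads are unchanged (n4 unchanged, n4 unchanged); cached 8 stands.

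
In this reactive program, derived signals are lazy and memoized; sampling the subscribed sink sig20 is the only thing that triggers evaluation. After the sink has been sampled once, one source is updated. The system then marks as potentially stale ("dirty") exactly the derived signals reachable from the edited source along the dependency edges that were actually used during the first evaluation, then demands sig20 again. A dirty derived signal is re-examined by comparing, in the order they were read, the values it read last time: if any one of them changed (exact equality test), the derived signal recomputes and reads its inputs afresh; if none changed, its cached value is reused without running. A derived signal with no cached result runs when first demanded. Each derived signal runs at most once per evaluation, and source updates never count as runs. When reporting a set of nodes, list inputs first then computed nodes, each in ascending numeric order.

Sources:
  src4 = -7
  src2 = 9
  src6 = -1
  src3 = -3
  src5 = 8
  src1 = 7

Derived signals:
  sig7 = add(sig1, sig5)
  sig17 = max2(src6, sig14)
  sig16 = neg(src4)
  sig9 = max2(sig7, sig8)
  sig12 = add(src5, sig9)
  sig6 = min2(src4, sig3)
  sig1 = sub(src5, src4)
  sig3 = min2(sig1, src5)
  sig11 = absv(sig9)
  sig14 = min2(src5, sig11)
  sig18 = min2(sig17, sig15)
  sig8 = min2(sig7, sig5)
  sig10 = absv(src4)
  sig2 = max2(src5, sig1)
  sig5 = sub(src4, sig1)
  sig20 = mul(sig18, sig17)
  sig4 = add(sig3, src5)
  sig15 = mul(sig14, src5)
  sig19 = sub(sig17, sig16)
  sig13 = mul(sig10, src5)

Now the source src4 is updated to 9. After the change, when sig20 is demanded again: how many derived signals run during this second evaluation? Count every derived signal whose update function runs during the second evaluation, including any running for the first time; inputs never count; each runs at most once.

11 derived signals run: sig1, sig5, sig7, sig8, sig9, sig11, sig14, sig15, sig17, sig18, sig20.

First demand of the output computes:
  sig1 = sub(8, -7) = 15
  sig5 = sub(-7, 15) = -22
  sig7 = add(15, -22) = -7
  sig8 = min2(-7, -22) = -22
  sig9 = max2(-7, -22) = -7
  sig11 = absv(-7) = 7
  sig14 = min2(8, 7) = 7
  sig15 = mul(7, 8) = 56
  sig17 = max2(-1, 7) = 7
  sig18 = min2(7, 56) = 7
  sig20 = mul(7, 7) = 49

After the edit, cleaning proceeds:
  sig1: a read changed (src4 -7->9) — executes, giving -1.
  sig5: a read changed (src4 -7->9; sig1 15->-1) — executes, giving 10.
  sig7: a read changed (sig1 15->-1; sig5 -22->10) — executes, giving 9.
  sig8: a read changed (sig7 -7->9; sig5 -22->10) — executes, giving 9.
  sig9: a read changed (sig7 -7->9; sig8 -22->9) — executes, giving 9.
  sig11: a read changed (sig9 -7->9) — executes, giving 9.
  sig14: a read changed (sig11 7->9) — executes, giving 8.
  sig15: a read changed (sig14 7->8) — executes, giving 64.
  sig17: a read changed (sig14 7->8) — executes, giving 8.
  sig18: a read changed (sig17 7->8; sig15 56->64) — executes, giving 8.
  sig20: a read changed (sig18 7->8; sig17 7->8) — executes, giving 64.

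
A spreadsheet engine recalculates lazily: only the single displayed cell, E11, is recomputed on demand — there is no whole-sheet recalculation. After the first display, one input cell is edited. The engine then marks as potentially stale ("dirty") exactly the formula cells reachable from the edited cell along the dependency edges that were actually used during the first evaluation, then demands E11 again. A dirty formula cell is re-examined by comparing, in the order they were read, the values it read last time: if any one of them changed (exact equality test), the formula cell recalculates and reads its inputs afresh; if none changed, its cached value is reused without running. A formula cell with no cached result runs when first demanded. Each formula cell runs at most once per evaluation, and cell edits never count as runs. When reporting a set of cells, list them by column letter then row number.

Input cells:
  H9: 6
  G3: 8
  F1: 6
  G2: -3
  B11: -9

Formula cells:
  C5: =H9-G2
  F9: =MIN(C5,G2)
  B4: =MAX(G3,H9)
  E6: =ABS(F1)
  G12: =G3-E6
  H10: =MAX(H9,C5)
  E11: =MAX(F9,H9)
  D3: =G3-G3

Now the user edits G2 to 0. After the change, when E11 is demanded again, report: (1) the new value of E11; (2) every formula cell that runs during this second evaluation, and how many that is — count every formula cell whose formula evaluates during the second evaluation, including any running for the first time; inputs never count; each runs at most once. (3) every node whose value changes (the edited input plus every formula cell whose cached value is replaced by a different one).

First evaluation (everything demanded from the output):
  C5 = 6 - -3 = 9
  F9 = MIN(9, -3) = -3
  E11 = MAX(-3, 6) = 6

Propagation after the edit:
  C5: runs — G2 -3->0; result 6.
  F9: runs — C5 9->6; G2 -3->0; result 0.
  E11: runs — F9 -3->0; result 6 (same value as before).

New value of E11: 6.
Formula cells that run: C5, E11, F9 — 3 in total.
Values that change: C5, F9, G2.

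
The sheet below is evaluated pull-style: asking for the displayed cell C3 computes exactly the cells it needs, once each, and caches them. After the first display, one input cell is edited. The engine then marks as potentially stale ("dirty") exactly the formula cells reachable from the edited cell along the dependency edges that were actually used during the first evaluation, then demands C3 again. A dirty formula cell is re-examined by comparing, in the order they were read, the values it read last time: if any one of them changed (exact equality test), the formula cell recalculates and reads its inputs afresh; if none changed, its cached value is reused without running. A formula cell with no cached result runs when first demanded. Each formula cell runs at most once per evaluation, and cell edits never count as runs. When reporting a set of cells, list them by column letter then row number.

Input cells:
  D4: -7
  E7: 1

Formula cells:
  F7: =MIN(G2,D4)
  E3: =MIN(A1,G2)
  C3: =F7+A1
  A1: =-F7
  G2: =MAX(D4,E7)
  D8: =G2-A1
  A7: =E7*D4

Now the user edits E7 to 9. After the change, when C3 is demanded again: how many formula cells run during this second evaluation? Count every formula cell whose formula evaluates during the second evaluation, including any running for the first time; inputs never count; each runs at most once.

First demand of the output computes:
  G2 = MAX(-7, 1) = 1
  F7 = MIN(1, -7) = -7
  A1 = -(-7) = 7
  C3 = -7 + 7 = 0

After the edit, cleaning proceeds:
  G2: a read changed (E7 1->9) — executes, giving 9.
  F7: a read changed (G2 1->9) — executes, giving -7 — identical to its old value.
  A1: dirty, but its reads are unchanged (F7 unchanged); cached 7 stands.
  C3: dirty, but its reads are unchanged (F7 unchanged, A1 unchanged); cached 0 stands.

Note the absorption at F7: it re-runs yet its value is the same, leaving the output's value untouched.

2 formula cells run: F7, G2.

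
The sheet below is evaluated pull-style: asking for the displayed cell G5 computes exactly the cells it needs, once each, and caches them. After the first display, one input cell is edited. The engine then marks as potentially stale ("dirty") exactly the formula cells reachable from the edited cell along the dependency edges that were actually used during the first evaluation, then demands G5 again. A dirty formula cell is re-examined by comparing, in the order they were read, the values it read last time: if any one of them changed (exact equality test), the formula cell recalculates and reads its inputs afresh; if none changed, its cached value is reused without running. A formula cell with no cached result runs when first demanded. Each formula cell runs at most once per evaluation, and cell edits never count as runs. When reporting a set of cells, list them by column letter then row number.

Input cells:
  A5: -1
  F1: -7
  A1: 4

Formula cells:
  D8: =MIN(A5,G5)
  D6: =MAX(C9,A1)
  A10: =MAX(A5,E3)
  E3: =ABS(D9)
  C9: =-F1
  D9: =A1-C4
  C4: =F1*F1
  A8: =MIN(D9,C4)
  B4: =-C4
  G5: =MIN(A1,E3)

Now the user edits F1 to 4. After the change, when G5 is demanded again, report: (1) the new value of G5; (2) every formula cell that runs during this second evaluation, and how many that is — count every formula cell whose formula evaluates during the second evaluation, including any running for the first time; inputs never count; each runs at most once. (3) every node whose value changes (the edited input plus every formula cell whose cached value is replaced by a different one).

First demand of the output computes:
  C4 = -7 * -7 = 49
  D9 = 4 - 49 = -45
  E3 = ABS(-45) = 45
  G5 = MIN(4, 45) = 4

After the edit, cleaning proceeds:
  C4: a read changed (F1 -7->4; F1 -7->4) — executes, giving 16.
  D9: a read changed (C4 49->16) — executes, giving -12.
  E3: a read changed (D9 -45->-12) — executes, giving 12.
  G5: a read changed (E3 45->12) — executes, giving 4 — identical to its old value.

Demanding G5 again yields 4.
4 formula cells run: C4, D9, E3, G5.
The nodes whose values change: C4, D9, E3, F1.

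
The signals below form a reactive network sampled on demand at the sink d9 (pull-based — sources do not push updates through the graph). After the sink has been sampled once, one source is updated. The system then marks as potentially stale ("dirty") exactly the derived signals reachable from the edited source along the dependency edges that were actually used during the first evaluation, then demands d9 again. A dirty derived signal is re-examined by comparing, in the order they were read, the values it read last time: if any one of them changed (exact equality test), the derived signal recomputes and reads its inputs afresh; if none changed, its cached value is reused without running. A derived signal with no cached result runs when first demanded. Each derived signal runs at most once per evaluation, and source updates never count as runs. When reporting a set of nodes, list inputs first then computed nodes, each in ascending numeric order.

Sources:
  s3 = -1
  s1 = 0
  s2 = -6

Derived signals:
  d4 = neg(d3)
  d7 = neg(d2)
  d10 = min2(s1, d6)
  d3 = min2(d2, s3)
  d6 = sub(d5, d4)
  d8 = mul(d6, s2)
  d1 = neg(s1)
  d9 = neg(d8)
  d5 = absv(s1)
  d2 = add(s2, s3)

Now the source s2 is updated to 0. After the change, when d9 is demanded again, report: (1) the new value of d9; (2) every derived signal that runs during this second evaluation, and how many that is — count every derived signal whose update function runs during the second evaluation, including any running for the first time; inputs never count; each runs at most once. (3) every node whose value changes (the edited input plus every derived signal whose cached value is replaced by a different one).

d9 now evaluates to 0.
Run set: d2, d3, d4, d6, d8, d9 (6 run).
Changed values: s2, d2, d3, d4, d6, d8, d9.

Initial pass — values computed on the first demand:
  d2 = add(-6, -1) = -7
  d3 = min2(-7, -1) = -7
  d4 = neg(-7) = 7
  d5 = absv(0) = 0
  d6 = sub(0, 7) = -7
  d8 = mul(-7, -6) = 42
  d9 = neg(42) = -42

Second demand — change propagation:
  d2: re-runs because s2 -6->0; new result -1.
  d3: re-runs because d2 -7->-1; new result -1.
  d4: re-runs because d3 -7->-1; new result 1.
  d6: re-runs because d4 7->1; new result -1.
  d8: re-runs because d6 -7->-1; s2 -6->0; new result 0.
  d9: re-runs because d8 42->0; new result 0.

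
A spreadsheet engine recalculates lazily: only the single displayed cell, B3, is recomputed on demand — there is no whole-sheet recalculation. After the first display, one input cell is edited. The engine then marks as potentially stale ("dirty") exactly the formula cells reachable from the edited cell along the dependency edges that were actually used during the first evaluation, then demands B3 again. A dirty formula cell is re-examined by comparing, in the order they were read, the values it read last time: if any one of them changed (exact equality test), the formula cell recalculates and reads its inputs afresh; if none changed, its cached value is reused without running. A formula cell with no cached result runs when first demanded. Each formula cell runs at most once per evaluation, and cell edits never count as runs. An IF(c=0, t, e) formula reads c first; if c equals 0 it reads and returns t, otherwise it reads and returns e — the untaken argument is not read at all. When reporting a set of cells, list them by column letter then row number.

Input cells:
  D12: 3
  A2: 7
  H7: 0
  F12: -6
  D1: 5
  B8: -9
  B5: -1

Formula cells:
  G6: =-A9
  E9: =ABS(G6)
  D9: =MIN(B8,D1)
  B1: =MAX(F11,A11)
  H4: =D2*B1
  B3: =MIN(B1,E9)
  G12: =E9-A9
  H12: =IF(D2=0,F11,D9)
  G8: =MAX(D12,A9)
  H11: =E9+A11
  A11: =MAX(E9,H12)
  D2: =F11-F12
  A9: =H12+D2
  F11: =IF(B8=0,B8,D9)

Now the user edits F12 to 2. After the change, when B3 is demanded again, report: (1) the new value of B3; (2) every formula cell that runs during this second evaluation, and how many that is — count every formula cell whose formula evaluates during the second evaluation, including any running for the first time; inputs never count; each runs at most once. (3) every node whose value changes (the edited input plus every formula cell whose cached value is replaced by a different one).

New value of B3: 20.
Formula cells that run: A9, A11, B1, B3, D2, E9, G6, H12 — 8 in total.
Values that change: A9, A11, B1, B3, D2, E9, F12, G6.

First evaluation (everything demanded from the output):
  D9 = MIN(-9, 5) = -9
  F11 = IF(B8=0: B8=-9 -> else branch D9) = -9
  D2 = -9 - -6 = -3
  H12 = IF(D2=0: D2=-3 -> else branch D9) = -9
  A9 = -9 + -3 = -12
  G6 = -(-12) = 12
  E9 = ABS(12) = 12
  A11 = MAX(12, -9) = 12
  B1 = MAX(-9, 12) = 12
  B3 = MIN(12, 12) = 12

Propagation after the edit:
  D2: runs — F12 -6->2; result -11.
  H12: runs — D2 -3->-11; result -9 (same value as before).
  A9: runs — D2 -3->-11; result -20.
  G6: runs — A9 -12->-20; result 20.
  E9: runs — G6 12->20; result 20.
  A11: runs — E9 12->20; result 20.
  B1: runs — A11 12->20; result 20.
  B3: runs — B1 12->20; E9 12->20; result 20.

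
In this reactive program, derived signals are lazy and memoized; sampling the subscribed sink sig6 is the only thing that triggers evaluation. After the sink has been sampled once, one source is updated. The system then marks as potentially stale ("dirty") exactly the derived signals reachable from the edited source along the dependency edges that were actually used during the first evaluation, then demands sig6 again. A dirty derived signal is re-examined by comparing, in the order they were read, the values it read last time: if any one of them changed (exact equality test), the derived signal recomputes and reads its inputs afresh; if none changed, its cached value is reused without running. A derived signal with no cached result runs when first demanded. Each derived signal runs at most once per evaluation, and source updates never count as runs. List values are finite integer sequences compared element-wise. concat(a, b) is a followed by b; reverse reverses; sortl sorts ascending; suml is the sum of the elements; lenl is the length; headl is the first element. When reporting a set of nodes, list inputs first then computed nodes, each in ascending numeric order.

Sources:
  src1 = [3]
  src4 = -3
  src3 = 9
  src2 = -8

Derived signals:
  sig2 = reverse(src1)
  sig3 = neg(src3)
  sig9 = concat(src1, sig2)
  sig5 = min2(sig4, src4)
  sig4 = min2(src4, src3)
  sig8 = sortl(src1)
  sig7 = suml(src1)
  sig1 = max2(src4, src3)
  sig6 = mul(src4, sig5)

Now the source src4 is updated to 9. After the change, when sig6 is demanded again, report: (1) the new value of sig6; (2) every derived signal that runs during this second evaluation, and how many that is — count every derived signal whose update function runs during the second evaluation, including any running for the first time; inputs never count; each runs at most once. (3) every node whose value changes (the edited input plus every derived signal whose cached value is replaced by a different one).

First demand of the output computes:
  sig4 = min2(-3, 9) = -3
  sig5 = min2(-3, -3) = -3
  sig6 = mul(-3, -3) = 9

After the edit, cleaning proceeds:
  sig4: a read changed (src4 -3->9) — executes, giving 9.
  sig5: a read changed (sig4 -3->9; src4 -3->9) — executes, giving 9.
  sig6: a read changed (src4 -3->9; sig5 -3->9) — executes, giving 81.

Demanding sig6 again yields 81.
3 derived signals run: sig4, sig5, sig6.
The nodes whose values change: src4, sig4, sig5, sig6.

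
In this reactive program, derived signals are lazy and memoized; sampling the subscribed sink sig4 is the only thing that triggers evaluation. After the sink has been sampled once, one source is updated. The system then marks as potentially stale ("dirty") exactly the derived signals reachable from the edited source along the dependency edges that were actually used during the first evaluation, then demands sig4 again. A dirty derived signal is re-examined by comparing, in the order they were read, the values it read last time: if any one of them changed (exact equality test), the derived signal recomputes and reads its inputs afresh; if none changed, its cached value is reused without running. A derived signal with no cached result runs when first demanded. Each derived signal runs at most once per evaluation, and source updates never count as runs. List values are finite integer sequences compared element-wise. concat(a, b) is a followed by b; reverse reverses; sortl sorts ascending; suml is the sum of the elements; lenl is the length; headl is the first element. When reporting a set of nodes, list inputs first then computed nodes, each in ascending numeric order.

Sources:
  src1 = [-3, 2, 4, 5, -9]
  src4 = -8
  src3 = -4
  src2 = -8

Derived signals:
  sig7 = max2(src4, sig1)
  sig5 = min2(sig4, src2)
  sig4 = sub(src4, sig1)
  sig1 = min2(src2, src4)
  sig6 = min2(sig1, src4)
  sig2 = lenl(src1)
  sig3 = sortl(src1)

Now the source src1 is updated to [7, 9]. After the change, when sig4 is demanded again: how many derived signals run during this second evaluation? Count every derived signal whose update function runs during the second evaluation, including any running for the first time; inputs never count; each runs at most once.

First demand of the output computes:
  sig1 = min2(-8, -8) = -8
  sig4 = sub(-8, -8) = 0

After the edit, cleaning proceeds:
  src1 only reaches undemanded nodes; the second demand re-runs nothing.

Note the shortcut — src1 feeds only undemanded nodes, so no recomputation happens.

0 derived signals run: none.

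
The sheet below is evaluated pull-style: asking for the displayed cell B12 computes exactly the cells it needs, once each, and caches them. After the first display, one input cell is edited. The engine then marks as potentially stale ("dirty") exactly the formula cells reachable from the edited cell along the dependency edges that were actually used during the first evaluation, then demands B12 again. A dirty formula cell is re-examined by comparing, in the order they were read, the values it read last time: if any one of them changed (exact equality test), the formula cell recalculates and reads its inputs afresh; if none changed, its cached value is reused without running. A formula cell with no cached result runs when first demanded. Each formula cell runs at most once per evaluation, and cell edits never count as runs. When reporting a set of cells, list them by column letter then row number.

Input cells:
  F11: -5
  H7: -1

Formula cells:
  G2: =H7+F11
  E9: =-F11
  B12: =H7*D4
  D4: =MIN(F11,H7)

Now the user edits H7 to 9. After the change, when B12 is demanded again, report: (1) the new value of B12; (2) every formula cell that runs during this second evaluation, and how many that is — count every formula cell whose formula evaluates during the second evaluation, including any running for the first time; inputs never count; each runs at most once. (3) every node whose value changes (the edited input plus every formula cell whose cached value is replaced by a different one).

Demanding B12 again yields -45.
2 formula cells run: B12, D4.
The nodes whose values change: B12, H7.

First demand of the output computes:
  D4 = MIN(-5, -1) = -5
  B12 = -1 * -5 = 5

After the edit, cleaning proceeds:
  D4: a read changed (H7 -1->9) — executes, giving -5 — identical to its old value.
  B12: a read changed (H7 -1->9) — executes, giving -45.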